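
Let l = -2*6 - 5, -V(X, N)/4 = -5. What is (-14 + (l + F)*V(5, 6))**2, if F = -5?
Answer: 206116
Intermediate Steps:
V(X, N) = 20 (V(X, N) = -4*(-5) = 20)
l = -17 (l = -12 - 5 = -17)
(-14 + (l + F)*V(5, 6))**2 = (-14 + (-17 - 5)*20)**2 = (-14 - 22*20)**2 = (-14 - 440)**2 = (-454)**2 = 206116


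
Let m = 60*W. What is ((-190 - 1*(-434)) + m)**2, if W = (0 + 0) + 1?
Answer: 92416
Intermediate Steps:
W = 1 (W = 0 + 1 = 1)
m = 60 (m = 60*1 = 60)
((-190 - 1*(-434)) + m)**2 = ((-190 - 1*(-434)) + 60)**2 = ((-190 + 434) + 60)**2 = (244 + 60)**2 = 304**2 = 92416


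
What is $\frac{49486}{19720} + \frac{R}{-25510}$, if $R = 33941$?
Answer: $\frac{29653567}{25152860} \approx 1.1789$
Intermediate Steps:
$\frac{49486}{19720} + \frac{R}{-25510} = \frac{49486}{19720} + \frac{33941}{-25510} = 49486 \cdot \frac{1}{19720} + 33941 \left(- \frac{1}{25510}\right) = \frac{24743}{9860} - \frac{33941}{25510} = \frac{29653567}{25152860}$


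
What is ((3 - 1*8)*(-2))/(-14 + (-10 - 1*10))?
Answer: -5/17 ≈ -0.29412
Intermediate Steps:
((3 - 1*8)*(-2))/(-14 + (-10 - 1*10)) = ((3 - 8)*(-2))/(-14 + (-10 - 10)) = (-5*(-2))/(-14 - 20) = 10/(-34) = 10*(-1/34) = -5/17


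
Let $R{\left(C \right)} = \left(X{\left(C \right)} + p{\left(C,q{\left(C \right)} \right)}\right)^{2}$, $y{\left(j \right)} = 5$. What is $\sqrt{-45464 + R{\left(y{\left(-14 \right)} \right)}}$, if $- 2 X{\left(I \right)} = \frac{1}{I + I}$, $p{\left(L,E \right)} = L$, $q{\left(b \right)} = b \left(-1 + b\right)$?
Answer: $\frac{i \sqrt{18175799}}{20} \approx 213.17 i$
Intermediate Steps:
$X{\left(I \right)} = - \frac{1}{4 I}$ ($X{\left(I \right)} = - \frac{1}{2 \left(I + I\right)} = - \frac{1}{2 \cdot 2 I} = - \frac{\frac{1}{2} \frac{1}{I}}{2} = - \frac{1}{4 I}$)
$R{\left(C \right)} = \left(C - \frac{1}{4 C}\right)^{2}$ ($R{\left(C \right)} = \left(- \frac{1}{4 C} + C\right)^{2} = \left(C - \frac{1}{4 C}\right)^{2}$)
$\sqrt{-45464 + R{\left(y{\left(-14 \right)} \right)}} = \sqrt{-45464 + \left(5 - \frac{1}{4 \cdot 5}\right)^{2}} = \sqrt{-45464 + \left(5 - \frac{1}{20}\right)^{2}} = \sqrt{-45464 + \left(\frac{99}{20}\right)^{2}} = \sqrt{-45464 + \frac{9801}{400}} = \sqrt{- \frac{18175799}{400}} = \frac{i \sqrt{18175799}}{20}$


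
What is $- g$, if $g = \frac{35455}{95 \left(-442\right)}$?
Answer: $\frac{7091}{8398} \approx 0.84437$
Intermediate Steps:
$g = - \frac{7091}{8398}$ ($g = \frac{35455}{-41990} = 35455 \left(- \frac{1}{41990}\right) = - \frac{7091}{8398} \approx -0.84437$)
$- g = \left(-1\right) \left(- \frac{7091}{8398}\right) = \frac{7091}{8398}$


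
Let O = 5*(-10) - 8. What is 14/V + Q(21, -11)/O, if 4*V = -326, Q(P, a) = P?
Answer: -5047/9454 ≈ -0.53385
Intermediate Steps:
V = -163/2 (V = (¼)*(-326) = -163/2 ≈ -81.500)
O = -58 (O = -50 - 8 = -58)
14/V + Q(21, -11)/O = 14/(-163/2) + 21/(-58) = 14*(-2/163) + 21*(-1/58) = -28/163 - 21/58 = -5047/9454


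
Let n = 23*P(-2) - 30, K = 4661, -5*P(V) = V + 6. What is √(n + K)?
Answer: √115315/5 ≈ 67.916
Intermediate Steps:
P(V) = -6/5 - V/5 (P(V) = -(V + 6)/5 = -(6 + V)/5 = -6/5 - V/5)
n = -242/5 (n = 23*(-6/5 - ⅕*(-2)) - 30 = 23*(-6/5 + ⅖) - 30 = 23*(-⅘) - 30 = -92/5 - 30 = -242/5 ≈ -48.400)
√(n + K) = √(-242/5 + 4661) = √(23063/5) = √115315/5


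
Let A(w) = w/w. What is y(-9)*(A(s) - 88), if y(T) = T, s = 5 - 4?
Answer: 783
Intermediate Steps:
s = 1
A(w) = 1
y(-9)*(A(s) - 88) = -9*(1 - 88) = -9*(-87) = 783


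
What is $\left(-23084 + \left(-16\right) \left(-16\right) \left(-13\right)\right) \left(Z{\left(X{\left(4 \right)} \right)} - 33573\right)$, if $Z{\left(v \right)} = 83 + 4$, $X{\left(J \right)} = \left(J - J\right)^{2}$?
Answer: $884432232$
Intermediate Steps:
$X{\left(J \right)} = 0$ ($X{\left(J \right)} = 0^{2} = 0$)
$Z{\left(v \right)} = 87$
$\left(-23084 + \left(-16\right) \left(-16\right) \left(-13\right)\right) \left(Z{\left(X{\left(4 \right)} \right)} - 33573\right) = \left(-23084 + \left(-16\right) \left(-16\right) \left(-13\right)\right) \left(87 - 33573\right) = \left(-23084 + 256 \left(-13\right)\right) \left(-33486\right) = \left(-23084 - 3328\right) \left(-33486\right) = \left(-26412\right) \left(-33486\right) = 884432232$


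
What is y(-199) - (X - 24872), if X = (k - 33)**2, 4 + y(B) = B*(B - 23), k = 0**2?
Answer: 67957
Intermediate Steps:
k = 0
y(B) = -4 + B*(-23 + B) (y(B) = -4 + B*(B - 23) = -4 + B*(-23 + B))
X = 1089 (X = (0 - 33)**2 = (-33)**2 = 1089)
y(-199) - (X - 24872) = (-4 + (-199)**2 - 23*(-199)) - (1089 - 24872) = (-4 + 39601 + 4577) - 1*(-23783) = 44174 + 23783 = 67957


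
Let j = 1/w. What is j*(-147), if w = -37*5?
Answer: 147/185 ≈ 0.79459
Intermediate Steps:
w = -185
j = -1/185 (j = 1/(-185) = -1/185 ≈ -0.0054054)
j*(-147) = -1/185*(-147) = 147/185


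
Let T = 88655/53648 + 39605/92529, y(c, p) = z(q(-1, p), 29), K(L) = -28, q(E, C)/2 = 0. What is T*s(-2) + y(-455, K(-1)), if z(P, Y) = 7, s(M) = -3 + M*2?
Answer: -5363891743/709142256 ≈ -7.5639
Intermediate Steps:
q(E, C) = 0 (q(E, C) = 2*0 = 0)
s(M) = -3 + 2*M
y(c, p) = 7
T = 1475412505/709142256 (T = 88655*(1/53648) + 39605*(1/92529) = 12665/7664 + 39605/92529 = 1475412505/709142256 ≈ 2.0806)
T*s(-2) + y(-455, K(-1)) = 1475412505*(-3 + 2*(-2))/709142256 + 7 = 1475412505*(-3 - 4)/709142256 + 7 = (1475412505/709142256)*(-7) + 7 = -10327887535/709142256 + 7 = -5363891743/709142256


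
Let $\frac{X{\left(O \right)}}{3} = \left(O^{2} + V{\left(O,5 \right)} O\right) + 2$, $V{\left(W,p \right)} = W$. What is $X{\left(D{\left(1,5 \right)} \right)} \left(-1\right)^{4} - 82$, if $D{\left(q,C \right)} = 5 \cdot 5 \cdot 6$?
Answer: $134924$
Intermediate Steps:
$D{\left(q,C \right)} = 150$ ($D{\left(q,C \right)} = 25 \cdot 6 = 150$)
$X{\left(O \right)} = 6 + 6 O^{2}$ ($X{\left(O \right)} = 3 \left(\left(O^{2} + O O\right) + 2\right) = 3 \left(\left(O^{2} + O^{2}\right) + 2\right) = 3 \left(2 O^{2} + 2\right) = 3 \left(2 + 2 O^{2}\right) = 6 + 6 O^{2}$)
$X{\left(D{\left(1,5 \right)} \right)} \left(-1\right)^{4} - 82 = \left(6 + 6 \cdot 150^{2}\right) \left(-1\right)^{4} - 82 = \left(6 + 6 \cdot 22500\right) 1 - 82 = \left(6 + 135000\right) 1 - 82 = 135006 \cdot 1 - 82 = 135006 - 82 = 134924$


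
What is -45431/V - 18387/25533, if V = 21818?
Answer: -173461921/61897666 ≈ -2.8024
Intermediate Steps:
-45431/V - 18387/25533 = -45431/21818 - 18387/25533 = -45431*1/21818 - 18387*1/25533 = -45431/21818 - 2043/2837 = -173461921/61897666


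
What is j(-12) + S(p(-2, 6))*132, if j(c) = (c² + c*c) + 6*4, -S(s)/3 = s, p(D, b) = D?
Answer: 1104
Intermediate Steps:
S(s) = -3*s
j(c) = 24 + 2*c² (j(c) = (c² + c²) + 24 = 2*c² + 24 = 24 + 2*c²)
j(-12) + S(p(-2, 6))*132 = (24 + 2*(-12)²) - 3*(-2)*132 = (24 + 2*144) + 6*132 = (24 + 288) + 792 = 312 + 792 = 1104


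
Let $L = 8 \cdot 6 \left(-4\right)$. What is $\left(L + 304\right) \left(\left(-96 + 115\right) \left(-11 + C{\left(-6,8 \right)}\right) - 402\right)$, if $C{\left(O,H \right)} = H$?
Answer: $-51408$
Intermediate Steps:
$L = -192$ ($L = 48 \left(-4\right) = -192$)
$\left(L + 304\right) \left(\left(-96 + 115\right) \left(-11 + C{\left(-6,8 \right)}\right) - 402\right) = \left(-192 + 304\right) \left(\left(-96 + 115\right) \left(-11 + 8\right) - 402\right) = 112 \left(19 \left(-3\right) - 402\right) = 112 \left(-57 - 402\right) = 112 \left(-459\right) = -51408$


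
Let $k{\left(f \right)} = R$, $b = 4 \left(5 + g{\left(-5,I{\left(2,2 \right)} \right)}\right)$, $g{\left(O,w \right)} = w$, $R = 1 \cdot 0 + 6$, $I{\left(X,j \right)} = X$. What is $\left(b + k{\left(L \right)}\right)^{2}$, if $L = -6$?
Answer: $1156$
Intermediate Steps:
$R = 6$ ($R = 0 + 6 = 6$)
$b = 28$ ($b = 4 \left(5 + 2\right) = 4 \cdot 7 = 28$)
$k{\left(f \right)} = 6$
$\left(b + k{\left(L \right)}\right)^{2} = \left(28 + 6\right)^{2} = 34^{2} = 1156$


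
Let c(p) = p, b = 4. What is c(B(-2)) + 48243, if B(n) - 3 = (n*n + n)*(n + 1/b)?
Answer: 96485/2 ≈ 48243.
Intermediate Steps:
B(n) = 3 + (1/4 + n)*(n + n**2) (B(n) = 3 + (n*n + n)*(n + 1/4) = 3 + (n**2 + n)*(n + 1/4) = 3 + (n + n**2)*(1/4 + n) = 3 + (1/4 + n)*(n + n**2))
c(B(-2)) + 48243 = (3 + (-2)**3 + (1/4)*(-2) + (5/4)*(-2)**2) + 48243 = (3 - 8 - 1/2 + (5/4)*4) + 48243 = (3 - 8 - 1/2 + 5) + 48243 = -1/2 + 48243 = 96485/2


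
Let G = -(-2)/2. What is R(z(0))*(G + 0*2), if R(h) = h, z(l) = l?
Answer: 0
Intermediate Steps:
G = 1 (G = -(-2)/2 = -1*(-1) = 1)
R(z(0))*(G + 0*2) = 0*(1 + 0*2) = 0*(1 + 0) = 0*1 = 0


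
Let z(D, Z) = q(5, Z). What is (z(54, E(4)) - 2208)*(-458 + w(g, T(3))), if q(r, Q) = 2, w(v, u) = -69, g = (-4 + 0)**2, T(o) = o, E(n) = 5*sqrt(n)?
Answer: 1162562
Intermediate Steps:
g = 16 (g = (-4)**2 = 16)
z(D, Z) = 2
(z(54, E(4)) - 2208)*(-458 + w(g, T(3))) = (2 - 2208)*(-458 - 69) = -2206*(-527) = 1162562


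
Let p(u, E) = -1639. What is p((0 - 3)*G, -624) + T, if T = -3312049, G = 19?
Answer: -3313688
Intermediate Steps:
p((0 - 3)*G, -624) + T = -1639 - 3312049 = -3313688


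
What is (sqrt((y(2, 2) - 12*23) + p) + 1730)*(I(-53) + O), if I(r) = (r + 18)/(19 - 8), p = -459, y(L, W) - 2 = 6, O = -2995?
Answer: -57055400/11 - 32980*I*sqrt(727)/11 ≈ -5.1869e+6 - 80840.0*I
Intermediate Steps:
y(L, W) = 8 (y(L, W) = 2 + 6 = 8)
I(r) = 18/11 + r/11 (I(r) = (18 + r)/11 = (18 + r)*(1/11) = 18/11 + r/11)
(sqrt((y(2, 2) - 12*23) + p) + 1730)*(I(-53) + O) = (sqrt((8 - 12*23) - 459) + 1730)*((18/11 + (1/11)*(-53)) - 2995) = (sqrt((8 - 276) - 459) + 1730)*((18/11 - 53/11) - 2995) = (sqrt(-268 - 459) + 1730)*(-35/11 - 2995) = (sqrt(-727) + 1730)*(-32980/11) = (I*sqrt(727) + 1730)*(-32980/11) = (1730 + I*sqrt(727))*(-32980/11) = -57055400/11 - 32980*I*sqrt(727)/11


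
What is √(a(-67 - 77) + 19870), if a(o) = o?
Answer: √19726 ≈ 140.45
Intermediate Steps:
√(a(-67 - 77) + 19870) = √((-67 - 77) + 19870) = √(-144 + 19870) = √19726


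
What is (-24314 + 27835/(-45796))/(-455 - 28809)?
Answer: 18873081/22714816 ≈ 0.83087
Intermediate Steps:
(-24314 + 27835/(-45796))/(-455 - 28809) = (-24314 + 27835*(-1/45796))/(-29264) = (-24314 - 27835/45796)*(-1/29264) = -1113511779/45796*(-1/29264) = 18873081/22714816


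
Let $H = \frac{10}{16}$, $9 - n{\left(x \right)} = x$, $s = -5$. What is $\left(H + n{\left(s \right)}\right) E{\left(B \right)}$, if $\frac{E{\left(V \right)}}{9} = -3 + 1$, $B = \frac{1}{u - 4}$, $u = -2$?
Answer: $- \frac{1053}{4} \approx -263.25$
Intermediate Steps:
$n{\left(x \right)} = 9 - x$
$B = - \frac{1}{6}$ ($B = \frac{1}{-2 - 4} = \frac{1}{-6} = - \frac{1}{6} \approx -0.16667$)
$E{\left(V \right)} = -18$ ($E{\left(V \right)} = 9 \left(-3 + 1\right) = 9 \left(-2\right) = -18$)
$H = \frac{5}{8}$ ($H = 10 \cdot \frac{1}{16} = \frac{5}{8} \approx 0.625$)
$\left(H + n{\left(s \right)}\right) E{\left(B \right)} = \left(\frac{5}{8} + \left(9 - -5\right)\right) \left(-18\right) = \left(\frac{5}{8} + \left(9 + 5\right)\right) \left(-18\right) = \left(\frac{5}{8} + 14\right) \left(-18\right) = \frac{117}{8} \left(-18\right) = - \frac{1053}{4}$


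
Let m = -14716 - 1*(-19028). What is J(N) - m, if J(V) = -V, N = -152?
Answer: -4160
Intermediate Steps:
m = 4312 (m = -14716 + 19028 = 4312)
J(N) - m = -1*(-152) - 1*4312 = 152 - 4312 = -4160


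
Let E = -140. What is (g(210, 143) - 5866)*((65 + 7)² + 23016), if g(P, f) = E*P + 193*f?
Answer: -216209400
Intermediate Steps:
g(P, f) = -140*P + 193*f
(g(210, 143) - 5866)*((65 + 7)² + 23016) = ((-140*210 + 193*143) - 5866)*((65 + 7)² + 23016) = ((-29400 + 27599) - 5866)*(72² + 23016) = (-1801 - 5866)*(5184 + 23016) = -7667*28200 = -216209400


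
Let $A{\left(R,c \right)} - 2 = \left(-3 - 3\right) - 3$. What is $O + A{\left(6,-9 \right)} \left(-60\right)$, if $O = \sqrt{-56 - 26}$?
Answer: $420 + i \sqrt{82} \approx 420.0 + 9.0554 i$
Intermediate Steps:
$A{\left(R,c \right)} = -7$ ($A{\left(R,c \right)} = 2 - 9 = -7$)
$O = i \sqrt{82}$ ($O = \sqrt{-82} = i \sqrt{82} \approx 9.0554 i$)
$O + A{\left(6,-9 \right)} \left(-60\right) = i \sqrt{82} - -420 = i \sqrt{82} + 420 = 420 + i \sqrt{82}$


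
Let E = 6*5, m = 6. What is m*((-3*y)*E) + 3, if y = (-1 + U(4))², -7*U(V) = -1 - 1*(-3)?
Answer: -43593/49 ≈ -889.65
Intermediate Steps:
U(V) = -2/7 (U(V) = -(-1 - 1*(-3))/7 = -(-1 + 3)/7 = -⅐*2 = -2/7)
y = 81/49 (y = (-1 - 2/7)² = (-9/7)² = 81/49 ≈ 1.6531)
E = 30
m*((-3*y)*E) + 3 = 6*(-3*81/49*30) + 3 = 6*(-243/49*30) + 3 = 6*(-7290/49) + 3 = -43740/49 + 3 = -43593/49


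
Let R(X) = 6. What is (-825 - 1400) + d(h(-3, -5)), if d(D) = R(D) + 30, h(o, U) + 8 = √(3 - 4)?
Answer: -2189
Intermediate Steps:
h(o, U) = -8 + I (h(o, U) = -8 + √(3 - 4) = -8 + √(-1) = -8 + I)
d(D) = 36 (d(D) = 6 + 30 = 36)
(-825 - 1400) + d(h(-3, -5)) = (-825 - 1400) + 36 = -2225 + 36 = -2189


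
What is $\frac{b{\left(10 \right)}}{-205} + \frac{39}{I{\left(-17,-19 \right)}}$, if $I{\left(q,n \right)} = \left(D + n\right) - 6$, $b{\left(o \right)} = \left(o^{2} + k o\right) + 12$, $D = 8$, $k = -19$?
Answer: $- \frac{6669}{3485} \approx -1.9136$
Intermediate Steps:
$b{\left(o \right)} = 12 + o^{2} - 19 o$ ($b{\left(o \right)} = \left(o^{2} - 19 o\right) + 12 = 12 + o^{2} - 19 o$)
$I{\left(q,n \right)} = 2 + n$ ($I{\left(q,n \right)} = \left(8 + n\right) - 6 = 2 + n$)
$\frac{b{\left(10 \right)}}{-205} + \frac{39}{I{\left(-17,-19 \right)}} = \frac{12 + 10^{2} - 190}{-205} + \frac{39}{2 - 19} = \left(12 + 100 - 190\right) \left(- \frac{1}{205}\right) + \frac{39}{-17} = \left(-78\right) \left(- \frac{1}{205}\right) + 39 \left(- \frac{1}{17}\right) = \frac{78}{205} - \frac{39}{17} = - \frac{6669}{3485}$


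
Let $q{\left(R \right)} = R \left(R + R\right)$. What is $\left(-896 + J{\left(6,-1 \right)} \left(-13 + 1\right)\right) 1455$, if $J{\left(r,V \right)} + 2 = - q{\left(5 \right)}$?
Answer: $-395760$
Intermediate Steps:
$q{\left(R \right)} = 2 R^{2}$ ($q{\left(R \right)} = R 2 R = 2 R^{2}$)
$J{\left(r,V \right)} = -52$ ($J{\left(r,V \right)} = -2 - 2 \cdot 5^{2} = -2 - 2 \cdot 25 = -2 - 50 = -52$)
$\left(-896 + J{\left(6,-1 \right)} \left(-13 + 1\right)\right) 1455 = \left(-896 - 52 \left(-13 + 1\right)\right) 1455 = \left(-896 - -624\right) 1455 = \left(-896 + 624\right) 1455 = \left(-272\right) 1455 = -395760$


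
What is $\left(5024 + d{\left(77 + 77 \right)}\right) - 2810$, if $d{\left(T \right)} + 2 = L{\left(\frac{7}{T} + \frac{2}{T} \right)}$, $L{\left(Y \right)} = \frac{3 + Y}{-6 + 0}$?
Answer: $\frac{681139}{308} \approx 2211.5$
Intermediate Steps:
$L{\left(Y \right)} = - \frac{1}{2} - \frac{Y}{6}$ ($L{\left(Y \right)} = \frac{3 + Y}{-6} = \left(3 + Y\right) \left(- \frac{1}{6}\right) = - \frac{1}{2} - \frac{Y}{6}$)
$d{\left(T \right)} = - \frac{5}{2} - \frac{3}{2 T}$ ($d{\left(T \right)} = -2 - \left(\frac{1}{2} + \frac{\frac{7}{T} + \frac{2}{T}}{6}\right) = -2 - \left(\frac{1}{2} + \frac{9 \frac{1}{T}}{6}\right) = -2 - \left(\frac{1}{2} + \frac{3}{2 T}\right) = - \frac{5}{2} - \frac{3}{2 T}$)
$\left(5024 + d{\left(77 + 77 \right)}\right) - 2810 = \left(5024 + \frac{-3 - 5 \left(77 + 77\right)}{2 \left(77 + 77\right)}\right) - 2810 = \left(5024 + \frac{-3 - 770}{2 \cdot 154}\right) - 2810 = \left(5024 + \frac{1}{2} \cdot \frac{1}{154} \left(-3 - 770\right)\right) - 2810 = \left(5024 + \frac{1}{2} \cdot \frac{1}{154} \left(-773\right)\right) - 2810 = \left(5024 - \frac{773}{308}\right) - 2810 = \frac{1546619}{308} - 2810 = \frac{681139}{308}$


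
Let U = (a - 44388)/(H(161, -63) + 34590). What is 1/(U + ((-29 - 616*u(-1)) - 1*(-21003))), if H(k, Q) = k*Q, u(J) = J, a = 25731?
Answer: 8149/175930691 ≈ 4.6319e-5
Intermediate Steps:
H(k, Q) = Q*k
U = -6219/8149 (U = (25731 - 44388)/(-63*161 + 34590) = -18657/(-10143 + 34590) = -18657/24447 = -18657*1/24447 = -6219/8149 ≈ -0.76316)
1/(U + ((-29 - 616*u(-1)) - 1*(-21003))) = 1/(-6219/8149 + ((-29 - 616*(-1)) - 1*(-21003))) = 1/(-6219/8149 + ((-29 - 88*(-7)) + 21003)) = 1/(-6219/8149 + ((-29 + 616) + 21003)) = 1/(-6219/8149 + (587 + 21003)) = 1/(-6219/8149 + 21590) = 1/(175930691/8149) = 8149/175930691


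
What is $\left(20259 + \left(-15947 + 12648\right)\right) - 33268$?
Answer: $-16308$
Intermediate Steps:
$\left(20259 + \left(-15947 + 12648\right)\right) - 33268 = \left(20259 - 3299\right) - 33268 = 16960 - 33268 = -16308$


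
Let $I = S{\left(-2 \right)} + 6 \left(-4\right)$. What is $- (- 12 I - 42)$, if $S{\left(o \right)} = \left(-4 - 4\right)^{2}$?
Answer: $522$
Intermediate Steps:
$S{\left(o \right)} = 64$ ($S{\left(o \right)} = \left(-8\right)^{2} = 64$)
$I = 40$ ($I = 64 + 6 \left(-4\right) = 64 - 24 = 40$)
$- (- 12 I - 42) = - (\left(-12\right) 40 - 42) = - (-480 - 42) = \left(-1\right) \left(-522\right) = 522$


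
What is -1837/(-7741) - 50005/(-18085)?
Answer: 84062170/27999197 ≈ 3.0023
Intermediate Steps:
-1837/(-7741) - 50005/(-18085) = -1837*(-1/7741) - 50005*(-1/18085) = 1837/7741 + 10001/3617 = 84062170/27999197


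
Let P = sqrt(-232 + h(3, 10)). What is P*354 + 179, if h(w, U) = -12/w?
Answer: 179 + 708*I*sqrt(59) ≈ 179.0 + 5438.3*I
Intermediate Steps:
P = 2*I*sqrt(59) (P = sqrt(-232 - 12/3) = sqrt(-232 - 12*1/3) = sqrt(-232 - 4) = sqrt(-236) = 2*I*sqrt(59) ≈ 15.362*I)
P*354 + 179 = (2*I*sqrt(59))*354 + 179 = 708*I*sqrt(59) + 179 = 179 + 708*I*sqrt(59)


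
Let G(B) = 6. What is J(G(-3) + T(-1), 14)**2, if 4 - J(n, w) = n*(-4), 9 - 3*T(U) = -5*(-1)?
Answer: 10000/9 ≈ 1111.1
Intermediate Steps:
T(U) = 4/3 (T(U) = 3 - (-5)*(-1)/3 = 3 - 1/3*5 = 3 - 5/3 = 4/3)
J(n, w) = 4 + 4*n (J(n, w) = 4 - n*(-4) = 4 - (-4)*n = 4 + 4*n)
J(G(-3) + T(-1), 14)**2 = (4 + 4*(6 + 4/3))**2 = (4 + 4*(22/3))**2 = (4 + 88/3)**2 = (100/3)**2 = 10000/9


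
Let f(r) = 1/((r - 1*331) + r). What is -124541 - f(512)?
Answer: -86306914/693 ≈ -1.2454e+5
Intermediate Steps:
f(r) = 1/(-331 + 2*r) (f(r) = 1/((r - 331) + r) = 1/((-331 + r) + r) = 1/(-331 + 2*r))
-124541 - f(512) = -124541 - 1/(-331 + 2*512) = -124541 - 1/(-331 + 1024) = -124541 - 1/693 = -86306914/693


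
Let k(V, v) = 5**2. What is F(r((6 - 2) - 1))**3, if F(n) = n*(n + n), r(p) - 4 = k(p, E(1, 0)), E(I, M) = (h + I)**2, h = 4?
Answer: 4758586568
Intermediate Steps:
E(I, M) = (4 + I)**2
k(V, v) = 25
r(p) = 29 (r(p) = 4 + 25 = 29)
F(n) = 2*n**2 (F(n) = n*(2*n) = 2*n**2)
F(r((6 - 2) - 1))**3 = (2*29**2)**3 = (2*841)**3 = 1682**3 = 4758586568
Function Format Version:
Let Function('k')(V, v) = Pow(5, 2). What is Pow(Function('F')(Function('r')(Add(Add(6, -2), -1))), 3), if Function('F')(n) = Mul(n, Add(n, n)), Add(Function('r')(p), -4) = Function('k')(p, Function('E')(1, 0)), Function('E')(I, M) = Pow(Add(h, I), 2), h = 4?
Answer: 4758586568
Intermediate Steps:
Function('E')(I, M) = Pow(Add(4, I), 2)
Function('k')(V, v) = 25
Function('r')(p) = 29 (Function('r')(p) = Add(4, 25) = 29)
Function('F')(n) = Mul(2, Pow(n, 2)) (Function('F')(n) = Mul(n, Mul(2, n)) = Mul(2, Pow(n, 2)))
Pow(Function('F')(Function('r')(Add(Add(6, -2), -1))), 3) = Pow(Mul(2, Pow(29, 2)), 3) = Pow(Mul(2, 841), 3) = Pow(1682, 3) = 4758586568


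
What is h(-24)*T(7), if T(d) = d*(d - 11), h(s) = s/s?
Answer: -28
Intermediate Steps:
h(s) = 1
T(d) = d*(-11 + d)
h(-24)*T(7) = 1*(7*(-11 + 7)) = 1*(7*(-4)) = 1*(-28) = -28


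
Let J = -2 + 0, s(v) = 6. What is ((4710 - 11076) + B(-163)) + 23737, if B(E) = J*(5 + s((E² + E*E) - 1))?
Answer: 17349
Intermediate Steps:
J = -2
B(E) = -22 (B(E) = -2*(5 + 6) = -2*11 = -22)
((4710 - 11076) + B(-163)) + 23737 = ((4710 - 11076) - 22) + 23737 = (-6366 - 22) + 23737 = -6388 + 23737 = 17349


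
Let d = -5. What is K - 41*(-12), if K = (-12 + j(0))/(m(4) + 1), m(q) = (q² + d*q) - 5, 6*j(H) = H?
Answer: 987/2 ≈ 493.50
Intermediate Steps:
j(H) = H/6
m(q) = -5 + q² - 5*q (m(q) = (q² - 5*q) - 5 = -5 + q² - 5*q)
K = 3/2 (K = (-12 + (⅙)*0)/((-5 + 4² - 5*4) + 1) = (-12 + 0)/((-5 + 16 - 20) + 1) = -12/(-9 + 1) = -12/(-8) = -12*(-⅛) = 3/2 ≈ 1.5000)
K - 41*(-12) = 3/2 - 41*(-12) = 3/2 + 492 = 987/2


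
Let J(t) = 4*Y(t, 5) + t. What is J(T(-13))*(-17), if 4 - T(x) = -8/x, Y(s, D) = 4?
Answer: -4284/13 ≈ -329.54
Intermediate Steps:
T(x) = 4 + 8/x (T(x) = 4 - (-8)/x = 4 + 8/x)
J(t) = 16 + t (J(t) = 4*4 + t = 16 + t)
J(T(-13))*(-17) = (16 + (4 + 8/(-13)))*(-17) = (16 + (4 + 8*(-1/13)))*(-17) = (16 + (4 - 8/13))*(-17) = (16 + 44/13)*(-17) = (252/13)*(-17) = -4284/13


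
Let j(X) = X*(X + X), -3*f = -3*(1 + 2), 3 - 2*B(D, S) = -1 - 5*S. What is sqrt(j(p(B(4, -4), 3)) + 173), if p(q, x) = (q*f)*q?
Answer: sqrt(73901) ≈ 271.85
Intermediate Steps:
B(D, S) = 2 + 5*S/2 (B(D, S) = 3/2 - (-1 - 5*S)/2 = 3/2 + (1/2 + 5*S/2) = 2 + 5*S/2)
f = 3 (f = -(-1)*(1 + 2) = -(-1)*3 = -1/3*(-9) = 3)
p(q, x) = 3*q**2 (p(q, x) = (q*3)*q = (3*q)*q = 3*q**2)
j(X) = 2*X**2 (j(X) = X*(2*X) = 2*X**2)
sqrt(j(p(B(4, -4), 3)) + 173) = sqrt(2*(3*(2 + (5/2)*(-4))**2)**2 + 173) = sqrt(2*(3*(2 - 10)**2)**2 + 173) = sqrt(2*(3*(-8)**2)**2 + 173) = sqrt(2*(3*64)**2 + 173) = sqrt(2*192**2 + 173) = sqrt(2*36864 + 173) = sqrt(73728 + 173) = sqrt(73901)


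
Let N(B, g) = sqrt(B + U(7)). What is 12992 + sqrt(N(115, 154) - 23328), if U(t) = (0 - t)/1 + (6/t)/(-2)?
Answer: 12992 + sqrt(-1143072 + 7*sqrt(5271))/7 ≈ 12992.0 + 152.7*I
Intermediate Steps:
U(t) = -t - 3/t (U(t) = -t*1 + (6/t)*(-1/2) = -t - 3/t)
N(B, g) = sqrt(-52/7 + B) (N(B, g) = sqrt(B + (-1*7 - 3/7)) = sqrt(B + (-7 - 3*1/7)) = sqrt(B + (-7 - 3/7)) = sqrt(B - 52/7) = sqrt(-52/7 + B))
12992 + sqrt(N(115, 154) - 23328) = 12992 + sqrt(sqrt(-364 + 49*115)/7 - 23328) = 12992 + sqrt(sqrt(-364 + 5635)/7 - 23328) = 12992 + sqrt(sqrt(5271)/7 - 23328) = 12992 + sqrt(-23328 + sqrt(5271)/7)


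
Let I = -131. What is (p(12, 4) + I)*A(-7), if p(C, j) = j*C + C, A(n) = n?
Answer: 497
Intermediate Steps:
p(C, j) = C + C*j (p(C, j) = C*j + C = C + C*j)
(p(12, 4) + I)*A(-7) = (12*(1 + 4) - 131)*(-7) = (12*5 - 131)*(-7) = (60 - 131)*(-7) = -71*(-7) = 497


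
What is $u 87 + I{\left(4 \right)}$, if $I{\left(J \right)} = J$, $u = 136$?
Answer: $11836$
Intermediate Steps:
$u 87 + I{\left(4 \right)} = 136 \cdot 87 + 4 = 11832 + 4 = 11836$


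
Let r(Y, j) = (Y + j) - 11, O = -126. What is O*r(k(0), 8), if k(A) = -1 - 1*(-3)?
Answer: 126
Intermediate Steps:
k(A) = 2 (k(A) = -1 + 3 = 2)
r(Y, j) = -11 + Y + j
O*r(k(0), 8) = -126*(-11 + 2 + 8) = -126*(-1) = 126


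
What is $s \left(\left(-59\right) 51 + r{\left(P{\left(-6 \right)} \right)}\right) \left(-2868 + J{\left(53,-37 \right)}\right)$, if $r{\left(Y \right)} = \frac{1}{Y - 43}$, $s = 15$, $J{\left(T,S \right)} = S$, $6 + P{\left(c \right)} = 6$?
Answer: $\frac{5638082100}{43} \approx 1.3112 \cdot 10^{8}$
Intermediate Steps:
$P{\left(c \right)} = 0$ ($P{\left(c \right)} = -6 + 6 = 0$)
$r{\left(Y \right)} = \frac{1}{-43 + Y}$
$s \left(\left(-59\right) 51 + r{\left(P{\left(-6 \right)} \right)}\right) \left(-2868 + J{\left(53,-37 \right)}\right) = 15 \left(\left(-59\right) 51 + \frac{1}{-43 + 0}\right) \left(-2868 - 37\right) = 15 \left(-3009 + \frac{1}{-43}\right) \left(-2905\right) = 15 \left(-3009 - \frac{1}{43}\right) \left(-2905\right) = 15 \left(\left(- \frac{129388}{43}\right) \left(-2905\right)\right) = 15 \cdot \frac{375872140}{43} = \frac{5638082100}{43}$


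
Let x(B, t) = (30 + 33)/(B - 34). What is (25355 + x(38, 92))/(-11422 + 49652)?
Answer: 101483/152920 ≈ 0.66363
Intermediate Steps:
x(B, t) = 63/(-34 + B)
(25355 + x(38, 92))/(-11422 + 49652) = (25355 + 63/(-34 + 38))/(-11422 + 49652) = (25355 + 63/4)/38230 = (25355 + 63*(¼))*(1/38230) = (25355 + 63/4)*(1/38230) = (101483/4)*(1/38230) = 101483/152920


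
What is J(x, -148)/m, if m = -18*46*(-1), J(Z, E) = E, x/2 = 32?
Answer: -37/207 ≈ -0.17874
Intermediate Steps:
x = 64 (x = 2*32 = 64)
m = 828 (m = -828*(-1) = 828)
J(x, -148)/m = -148/828 = -148*1/828 = -37/207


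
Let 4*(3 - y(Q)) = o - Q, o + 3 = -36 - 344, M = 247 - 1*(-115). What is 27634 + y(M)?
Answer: 111293/4 ≈ 27823.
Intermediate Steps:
M = 362 (M = 247 + 115 = 362)
o = -383 (o = -3 + (-36 - 344) = -3 - 380 = -383)
y(Q) = 395/4 + Q/4 (y(Q) = 3 - (-383 - Q)/4 = 3 + (383/4 + Q/4) = 395/4 + Q/4)
27634 + y(M) = 27634 + (395/4 + (1/4)*362) = 27634 + (395/4 + 181/2) = 27634 + 757/4 = 111293/4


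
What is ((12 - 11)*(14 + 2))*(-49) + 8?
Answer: -776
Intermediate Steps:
((12 - 11)*(14 + 2))*(-49) + 8 = (1*16)*(-49) + 8 = 16*(-49) + 8 = -784 + 8 = -776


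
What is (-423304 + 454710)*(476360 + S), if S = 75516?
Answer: 17332217656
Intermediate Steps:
(-423304 + 454710)*(476360 + S) = (-423304 + 454710)*(476360 + 75516) = 31406*551876 = 17332217656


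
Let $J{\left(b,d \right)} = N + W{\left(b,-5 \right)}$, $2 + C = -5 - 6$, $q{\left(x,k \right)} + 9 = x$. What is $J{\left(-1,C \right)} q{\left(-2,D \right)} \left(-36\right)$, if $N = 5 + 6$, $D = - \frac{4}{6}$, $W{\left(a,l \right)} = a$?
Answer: $3960$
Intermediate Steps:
$D = - \frac{2}{3}$ ($D = \left(-4\right) \frac{1}{6} = - \frac{2}{3} \approx -0.66667$)
$N = 11$
$q{\left(x,k \right)} = -9 + x$
$C = -13$ ($C = -2 - 11 = -13$)
$J{\left(b,d \right)} = 11 + b$
$J{\left(-1,C \right)} q{\left(-2,D \right)} \left(-36\right) = \left(11 - 1\right) \left(-9 - 2\right) \left(-36\right) = 10 \left(-11\right) \left(-36\right) = \left(-110\right) \left(-36\right) = 3960$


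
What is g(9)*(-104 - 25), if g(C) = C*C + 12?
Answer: -11997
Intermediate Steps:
g(C) = 12 + C**2 (g(C) = C**2 + 12 = 12 + C**2)
g(9)*(-104 - 25) = (12 + 9**2)*(-104 - 25) = (12 + 81)*(-129) = 93*(-129) = -11997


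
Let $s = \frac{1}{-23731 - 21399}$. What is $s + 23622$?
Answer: $\frac{1066060859}{45130} \approx 23622.0$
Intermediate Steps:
$s = - \frac{1}{45130}$ ($s = \frac{1}{-45130} = - \frac{1}{45130} \approx -2.2158 \cdot 10^{-5}$)
$s + 23622 = - \frac{1}{45130} + 23622 = \frac{1066060859}{45130}$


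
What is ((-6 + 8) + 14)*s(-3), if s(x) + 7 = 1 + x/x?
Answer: -80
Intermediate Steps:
s(x) = -5 (s(x) = -7 + (1 + x/x) = -7 + (1 + 1) = -7 + 2 = -5)
((-6 + 8) + 14)*s(-3) = ((-6 + 8) + 14)*(-5) = (2 + 14)*(-5) = 16*(-5) = -80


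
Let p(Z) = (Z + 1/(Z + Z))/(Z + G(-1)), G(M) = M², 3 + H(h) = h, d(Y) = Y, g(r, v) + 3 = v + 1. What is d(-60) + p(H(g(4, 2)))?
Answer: -701/12 ≈ -58.417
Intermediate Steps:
g(r, v) = -2 + v (g(r, v) = -3 + (v + 1) = -3 + (1 + v) = -2 + v)
H(h) = -3 + h
p(Z) = (Z + 1/(2*Z))/(1 + Z) (p(Z) = (Z + 1/(Z + Z))/(Z + (-1)²) = (Z + 1/(2*Z))/(Z + 1) = (Z + 1/(2*Z))/(1 + Z))
d(-60) + p(H(g(4, 2))) = -60 + (½ + (-3 + (-2 + 2))²)/((-3 + (-2 + 2))*(1 + (-3 + (-2 + 2)))) = -60 + (½ + (-3 + 0)²)/((-3 + 0)*(1 + (-3 + 0))) = -60 + (½ + (-3)²)/((-3)*(1 - 3)) = -60 - ⅓*(½ + 9)/(-2) = -60 - ⅓*(-½)*19/2 = -60 + 19/12 = -701/12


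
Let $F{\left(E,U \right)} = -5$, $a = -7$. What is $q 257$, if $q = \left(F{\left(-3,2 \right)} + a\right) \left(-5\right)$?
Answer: $15420$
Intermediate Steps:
$q = 60$ ($q = \left(-5 - 7\right) \left(-5\right) = \left(-12\right) \left(-5\right) = 60$)
$q 257 = 60 \cdot 257 = 15420$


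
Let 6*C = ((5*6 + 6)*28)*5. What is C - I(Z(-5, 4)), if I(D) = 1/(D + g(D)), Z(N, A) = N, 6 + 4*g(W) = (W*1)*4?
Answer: 19322/23 ≈ 840.09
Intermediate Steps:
g(W) = -3/2 + W (g(W) = -3/2 + ((W*1)*4)/4 = -3/2 + (W*4)/4 = -3/2 + (4*W)/4 = -3/2 + W)
I(D) = 1/(-3/2 + 2*D) (I(D) = 1/(D + (-3/2 + D)) = 1/(-3/2 + 2*D))
C = 840 (C = (((5*6 + 6)*28)*5)/6 = (((30 + 6)*28)*5)/6 = ((36*28)*5)/6 = (1008*5)/6 = (⅙)*5040 = 840)
C - I(Z(-5, 4)) = 840 - 2/(-3 + 4*(-5)) = 840 - 2/(-3 - 20) = 840 - 2/(-23) = 840 - 2*(-1)/23 = 840 - 1*(-2/23) = 840 + 2/23 = 19322/23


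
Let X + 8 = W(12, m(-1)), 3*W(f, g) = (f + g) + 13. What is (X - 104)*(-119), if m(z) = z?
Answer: 12376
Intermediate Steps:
W(f, g) = 13/3 + f/3 + g/3 (W(f, g) = ((f + g) + 13)/3 = (13 + f + g)/3 = 13/3 + f/3 + g/3)
X = 0 (X = -8 + (13/3 + (1/3)*12 + (1/3)*(-1)) = -8 + (13/3 + 4 - 1/3) = -8 + 8 = 0)
(X - 104)*(-119) = (0 - 104)*(-119) = -104*(-119) = 12376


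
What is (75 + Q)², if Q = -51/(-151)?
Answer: 129413376/22801 ≈ 5675.8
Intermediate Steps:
Q = 51/151 (Q = -51*(-1/151) = 51/151 ≈ 0.33775)
(75 + Q)² = (75 + 51/151)² = (11376/151)² = 129413376/22801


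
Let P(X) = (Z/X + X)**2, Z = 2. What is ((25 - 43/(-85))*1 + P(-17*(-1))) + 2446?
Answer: 3994731/1445 ≈ 2764.5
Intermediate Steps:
P(X) = (X + 2/X)**2 (P(X) = (2/X + X)**2 = (X + 2/X)**2)
((25 - 43/(-85))*1 + P(-17*(-1))) + 2446 = ((25 - 43/(-85))*1 + (2 + (-17*(-1))**2)**2/(-17*(-1))**2) + 2446 = ((25 - 43*(-1/85))*1 + (2 + 17**2)**2/17**2) + 2446 = ((25 + 43/85)*1 + (2 + 289)**2/289) + 2446 = ((2168/85)*1 + (1/289)*291**2) + 2446 = (2168/85 + (1/289)*84681) + 2446 = (2168/85 + 84681/289) + 2446 = 460261/1445 + 2446 = 3994731/1445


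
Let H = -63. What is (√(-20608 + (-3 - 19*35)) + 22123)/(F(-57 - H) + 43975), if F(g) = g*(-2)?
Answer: 22123/43963 + 6*I*√591/43963 ≈ 0.50322 + 0.0033179*I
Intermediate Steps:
F(g) = -2*g
(√(-20608 + (-3 - 19*35)) + 22123)/(F(-57 - H) + 43975) = (√(-20608 + (-3 - 19*35)) + 22123)/(-2*(-57 - 1*(-63)) + 43975) = (√(-20608 + (-3 - 665)) + 22123)/(-2*(-57 + 63) + 43975) = (√(-20608 - 668) + 22123)/(-2*6 + 43975) = (√(-21276) + 22123)/(-12 + 43975) = (6*I*√591 + 22123)/43963 = (22123 + 6*I*√591)*(1/43963) = 22123/43963 + 6*I*√591/43963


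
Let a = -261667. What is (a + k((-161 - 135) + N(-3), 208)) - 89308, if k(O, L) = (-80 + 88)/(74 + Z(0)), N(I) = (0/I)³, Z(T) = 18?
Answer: -8072423/23 ≈ -3.5098e+5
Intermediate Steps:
N(I) = 0 (N(I) = 0³ = 0)
k(O, L) = 2/23 (k(O, L) = (-80 + 88)/(74 + 18) = 8/92 = 8*(1/92) = 2/23)
(a + k((-161 - 135) + N(-3), 208)) - 89308 = (-261667 + 2/23) - 89308 = -6018339/23 - 89308 = -8072423/23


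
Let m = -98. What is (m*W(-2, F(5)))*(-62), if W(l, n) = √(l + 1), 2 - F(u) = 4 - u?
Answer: 6076*I ≈ 6076.0*I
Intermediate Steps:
F(u) = -2 + u (F(u) = 2 - (4 - u) = 2 + (-4 + u) = -2 + u)
W(l, n) = √(1 + l)
(m*W(-2, F(5)))*(-62) = -98*√(1 - 2)*(-62) = -98*I*(-62) = 6076*I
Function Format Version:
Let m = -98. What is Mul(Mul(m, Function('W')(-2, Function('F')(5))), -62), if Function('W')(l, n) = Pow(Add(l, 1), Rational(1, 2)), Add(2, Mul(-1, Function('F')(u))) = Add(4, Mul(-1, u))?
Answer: Mul(6076, I) ≈ Mul(6076.0, I)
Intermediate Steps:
Function('F')(u) = Add(-2, u) (Function('F')(u) = Add(2, Mul(-1, Add(4, Mul(-1, u)))) = Add(2, Add(-4, u)) = Add(-2, u))
Function('W')(l, n) = Pow(Add(1, l), Rational(1, 2))
Mul(Mul(m, Function('W')(-2, Function('F')(5))), -62) = Mul(Mul(-98, Pow(Add(1, -2), Rational(1, 2))), -62) = Mul(Mul(-98, Pow(-1, Rational(1, 2))), -62) = Mul(Mul(-98, I), -62) = Mul(6076, I)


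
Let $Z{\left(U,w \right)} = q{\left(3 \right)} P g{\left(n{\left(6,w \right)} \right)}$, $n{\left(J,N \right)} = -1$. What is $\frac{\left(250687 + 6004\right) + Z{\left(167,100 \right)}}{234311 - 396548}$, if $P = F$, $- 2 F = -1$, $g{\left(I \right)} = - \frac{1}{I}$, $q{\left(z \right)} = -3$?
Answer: $- \frac{513379}{324474} \approx -1.5822$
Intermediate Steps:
$F = \frac{1}{2}$ ($F = \left(- \frac{1}{2}\right) \left(-1\right) = \frac{1}{2} \approx 0.5$)
$P = \frac{1}{2} \approx 0.5$
$Z{\left(U,w \right)} = - \frac{3}{2}$ ($Z{\left(U,w \right)} = \left(-3\right) \frac{1}{2} \left(- \frac{1}{-1}\right) = - \frac{3 \left(\left(-1\right) \left(-1\right)\right)}{2} = \left(- \frac{3}{2}\right) 1 = - \frac{3}{2}$)
$\frac{\left(250687 + 6004\right) + Z{\left(167,100 \right)}}{234311 - 396548} = \frac{\left(250687 + 6004\right) - \frac{3}{2}}{234311 - 396548} = \frac{256691 - \frac{3}{2}}{-162237} = \frac{513379}{2} \left(- \frac{1}{162237}\right) = - \frac{513379}{324474}$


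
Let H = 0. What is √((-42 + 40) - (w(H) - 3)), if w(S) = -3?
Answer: 2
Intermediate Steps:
√((-42 + 40) - (w(H) - 3)) = √((-42 + 40) - (-3 - 3)) = √(-2 - 1*(-6)) = √(-2 + 6) = √4 = 2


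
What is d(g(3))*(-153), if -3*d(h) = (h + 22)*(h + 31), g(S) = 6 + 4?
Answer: 66912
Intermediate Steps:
g(S) = 10
d(h) = -(22 + h)*(31 + h)/3 (d(h) = -(h + 22)*(h + 31)/3 = -(22 + h)*(31 + h)/3)
d(g(3))*(-153) = (-682/3 - 53/3*10 - 1/3*10**2)*(-153) = (-682/3 - 530/3 - 1/3*100)*(-153) = (-682/3 - 530/3 - 100/3)*(-153) = -1312/3*(-153) = 66912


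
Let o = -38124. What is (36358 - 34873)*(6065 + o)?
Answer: -47607615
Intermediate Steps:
(36358 - 34873)*(6065 + o) = (36358 - 34873)*(6065 - 38124) = 1485*(-32059) = -47607615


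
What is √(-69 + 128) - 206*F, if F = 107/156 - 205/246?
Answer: 2369/78 + √59 ≈ 38.053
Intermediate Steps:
F = -23/156 (F = 107*(1/156) - 205*1/246 = 107/156 - ⅚ = -23/156 ≈ -0.14744)
√(-69 + 128) - 206*F = √(-69 + 128) - 206*(-23/156) = √59 + 2369/78 = 2369/78 + √59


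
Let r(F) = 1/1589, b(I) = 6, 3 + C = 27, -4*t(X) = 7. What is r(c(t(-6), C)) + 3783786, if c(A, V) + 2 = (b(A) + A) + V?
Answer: 6012435955/1589 ≈ 3.7838e+6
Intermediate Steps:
t(X) = -7/4 (t(X) = -1/4*7 = -7/4)
C = 24 (C = -3 + 27 = 24)
c(A, V) = 4 + A + V (c(A, V) = -2 + ((6 + A) + V) = -2 + (6 + A + V) = 4 + A + V)
r(F) = 1/1589
r(c(t(-6), C)) + 3783786 = 1/1589 + 3783786 = 6012435955/1589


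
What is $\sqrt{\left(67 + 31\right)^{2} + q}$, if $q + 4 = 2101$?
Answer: $\sqrt{11701} \approx 108.17$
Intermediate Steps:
$q = 2097$ ($q = -4 + 2101 = 2097$)
$\sqrt{\left(67 + 31\right)^{2} + q} = \sqrt{\left(67 + 31\right)^{2} + 2097} = \sqrt{98^{2} + 2097} = \sqrt{9604 + 2097} = \sqrt{11701}$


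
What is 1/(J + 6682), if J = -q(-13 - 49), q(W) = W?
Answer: 1/6744 ≈ 0.00014828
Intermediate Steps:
J = 62 (J = -(-13 - 49) = -1*(-62) = 62)
1/(J + 6682) = 1/(62 + 6682) = 1/6744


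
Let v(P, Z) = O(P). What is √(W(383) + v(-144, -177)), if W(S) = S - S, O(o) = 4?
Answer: 2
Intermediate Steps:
W(S) = 0
v(P, Z) = 4
√(W(383) + v(-144, -177)) = √(0 + 4) = √4 = 2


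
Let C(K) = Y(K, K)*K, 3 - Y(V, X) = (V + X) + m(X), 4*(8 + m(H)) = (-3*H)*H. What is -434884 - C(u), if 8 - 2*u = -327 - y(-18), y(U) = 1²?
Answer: -3936508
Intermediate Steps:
m(H) = -8 - 3*H²/4 (m(H) = -8 + ((-3*H)*H)/4 = -8 + (-3*H²)/4 = -8 - 3*H²/4)
y(U) = 1
Y(V, X) = 11 - V - X + 3*X²/4 (Y(V, X) = 3 - ((V + X) + (-8 - 3*X²/4)) = 3 - (-8 + V + X - 3*X²/4) = 3 + (8 - V - X + 3*X²/4) = 11 - V - X + 3*X²/4)
u = 168 (u = 4 - (-327 - 1*1)/2 = 4 - (-327 - 1)/2 = 4 - ½*(-328) = 4 + 164 = 168)
C(K) = K*(11 - 2*K + 3*K²/4) (C(K) = (11 - K - K + 3*K²/4)*K = (11 - 2*K + 3*K²/4)*K = K*(11 - 2*K + 3*K²/4))
-434884 - C(u) = -434884 - 168*(44 - 8*168 + 3*168²)/4 = -434884 - 168*(44 - 1344 + 3*28224)/4 = -434884 - 168*(44 - 1344 + 84672)/4 = -434884 - 168*83372/4 = -434884 - 1*3501624 = -434884 - 3501624 = -3936508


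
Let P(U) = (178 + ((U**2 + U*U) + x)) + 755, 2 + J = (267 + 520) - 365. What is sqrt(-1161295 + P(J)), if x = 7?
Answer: I*sqrt(807555) ≈ 898.64*I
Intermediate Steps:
J = 420 (J = -2 + ((267 + 520) - 365) = -2 + (787 - 365) = -2 + 422 = 420)
P(U) = 940 + 2*U**2 (P(U) = (178 + ((U**2 + U*U) + 7)) + 755 = (178 + ((U**2 + U**2) + 7)) + 755 = (178 + (2*U**2 + 7)) + 755 = (178 + (7 + 2*U**2)) + 755 = (185 + 2*U**2) + 755 = 940 + 2*U**2)
sqrt(-1161295 + P(J)) = sqrt(-1161295 + (940 + 2*420**2)) = sqrt(-1161295 + (940 + 2*176400)) = sqrt(-1161295 + (940 + 352800)) = sqrt(-1161295 + 353740) = sqrt(-807555) = I*sqrt(807555)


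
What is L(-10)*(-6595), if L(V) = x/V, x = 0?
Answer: 0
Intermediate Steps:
L(V) = 0 (L(V) = 0/V = 0)
L(-10)*(-6595) = 0*(-6595) = 0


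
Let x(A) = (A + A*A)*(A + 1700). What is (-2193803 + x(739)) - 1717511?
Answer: 1329880226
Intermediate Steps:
x(A) = (1700 + A)*(A + A**2) (x(A) = (A + A**2)*(1700 + A) = (1700 + A)*(A + A**2))
(-2193803 + x(739)) - 1717511 = (-2193803 + 739*(1700 + 739**2 + 1701*739)) - 1717511 = (-2193803 + 739*(1700 + 546121 + 1257039)) - 1717511 = (-2193803 + 739*1804860) - 1717511 = (-2193803 + 1333791540) - 1717511 = 1331597737 - 1717511 = 1329880226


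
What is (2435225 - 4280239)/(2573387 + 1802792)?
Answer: -1845014/4376179 ≈ -0.42160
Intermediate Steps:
(2435225 - 4280239)/(2573387 + 1802792) = -1845014/4376179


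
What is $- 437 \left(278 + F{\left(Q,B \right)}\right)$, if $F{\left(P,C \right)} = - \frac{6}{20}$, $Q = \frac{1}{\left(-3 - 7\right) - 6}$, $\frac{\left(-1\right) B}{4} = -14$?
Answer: $- \frac{1213549}{10} \approx -1.2135 \cdot 10^{5}$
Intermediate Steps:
$B = 56$ ($B = \left(-4\right) \left(-14\right) = 56$)
$Q = - \frac{1}{16}$ ($Q = \frac{1}{-10 - 6} = \frac{1}{-16} = - \frac{1}{16} \approx -0.0625$)
$F{\left(P,C \right)} = - \frac{3}{10}$ ($F{\left(P,C \right)} = \left(-6\right) \frac{1}{20} = - \frac{3}{10}$)
$- 437 \left(278 + F{\left(Q,B \right)}\right) = - 437 \left(278 - \frac{3}{10}\right) = \left(-437\right) \frac{2777}{10} = - \frac{1213549}{10}$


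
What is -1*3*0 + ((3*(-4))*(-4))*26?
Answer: 1248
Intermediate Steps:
-1*3*0 + ((3*(-4))*(-4))*26 = -3*0 - 12*(-4)*26 = 0 + 48*26 = 0 + 1248 = 1248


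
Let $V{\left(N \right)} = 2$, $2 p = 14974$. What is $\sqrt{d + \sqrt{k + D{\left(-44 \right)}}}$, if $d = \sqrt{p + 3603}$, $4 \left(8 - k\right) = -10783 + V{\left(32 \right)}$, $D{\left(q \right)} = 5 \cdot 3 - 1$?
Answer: $\frac{\sqrt{2 \sqrt{10869} + 4 \sqrt{11090}}}{2} \approx 12.547$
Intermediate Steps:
$p = 7487$ ($p = \frac{1}{2} \cdot 14974 = 7487$)
$D{\left(q \right)} = 14$ ($D{\left(q \right)} = 15 - 1 = 14$)
$k = \frac{10813}{4}$ ($k = 8 - \frac{-10783 + 2}{4} = 8 - - \frac{10781}{4} = 8 + \frac{10781}{4} = \frac{10813}{4} \approx 2703.3$)
$d = \sqrt{11090}$ ($d = \sqrt{7487 + 3603} = \sqrt{11090} \approx 105.31$)
$\sqrt{d + \sqrt{k + D{\left(-44 \right)}}} = \sqrt{\sqrt{11090} + \sqrt{\frac{10813}{4} + 14}} = \sqrt{\sqrt{11090} + \sqrt{\frac{10869}{4}}} = \sqrt{\sqrt{11090} + \frac{\sqrt{10869}}{2}}$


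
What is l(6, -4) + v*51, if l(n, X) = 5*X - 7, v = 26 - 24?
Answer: 75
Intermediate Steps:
v = 2
l(n, X) = -7 + 5*X
l(6, -4) + v*51 = (-7 + 5*(-4)) + 2*51 = (-7 - 20) + 102 = -27 + 102 = 75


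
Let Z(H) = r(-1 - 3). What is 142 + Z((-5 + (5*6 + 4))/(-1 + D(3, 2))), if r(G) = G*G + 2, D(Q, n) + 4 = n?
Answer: 160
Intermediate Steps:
D(Q, n) = -4 + n
r(G) = 2 + G² (r(G) = G² + 2 = 2 + G²)
Z(H) = 18 (Z(H) = 2 + (-1 - 3)² = 2 + (-4)² = 2 + 16 = 18)
142 + Z((-5 + (5*6 + 4))/(-1 + D(3, 2))) = 142 + 18 = 160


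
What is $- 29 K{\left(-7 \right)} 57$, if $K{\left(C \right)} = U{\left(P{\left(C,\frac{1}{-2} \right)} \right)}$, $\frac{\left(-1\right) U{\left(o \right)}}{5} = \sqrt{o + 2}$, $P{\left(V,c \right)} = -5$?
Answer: $8265 i \sqrt{3} \approx 14315.0 i$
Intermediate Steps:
$U{\left(o \right)} = - 5 \sqrt{2 + o}$ ($U{\left(o \right)} = - 5 \sqrt{o + 2} = - 5 \sqrt{2 + o}$)
$K{\left(C \right)} = - 5 i \sqrt{3}$ ($K{\left(C \right)} = - 5 \sqrt{2 - 5} = - 5 \sqrt{-3} = - 5 i \sqrt{3}$)
$- 29 K{\left(-7 \right)} 57 = - 29 \left(- 5 i \sqrt{3}\right) 57 = 145 i \sqrt{3} \cdot 57 = 8265 i \sqrt{3}$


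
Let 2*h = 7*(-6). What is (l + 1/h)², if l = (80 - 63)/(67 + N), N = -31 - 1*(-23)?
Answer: 88804/1535121 ≈ 0.057848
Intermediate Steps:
h = -21 (h = (7*(-6))/2 = (½)*(-42) = -21)
N = -8 (N = -31 + 23 = -8)
l = 17/59 (l = (80 - 63)/(67 - 8) = 17/59 ≈ 0.28814)
(l + 1/h)² = (17/59 + 1/(-21))² = (17/59 - 1/21)² = (298/1239)² = 88804/1535121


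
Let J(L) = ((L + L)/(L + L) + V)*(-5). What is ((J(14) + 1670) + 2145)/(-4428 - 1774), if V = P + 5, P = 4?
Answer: -3765/6202 ≈ -0.60706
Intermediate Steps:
V = 9 (V = 4 + 5 = 9)
J(L) = -50 (J(L) = ((L + L)/(L + L) + 9)*(-5) = ((2*L)/((2*L)) + 9)*(-5) = ((2*L)*(1/(2*L)) + 9)*(-5) = (1 + 9)*(-5) = 10*(-5) = -50)
((J(14) + 1670) + 2145)/(-4428 - 1774) = ((-50 + 1670) + 2145)/(-4428 - 1774) = (1620 + 2145)/(-6202) = 3765*(-1/6202) = -3765/6202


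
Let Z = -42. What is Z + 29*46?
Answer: 1292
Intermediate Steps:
Z + 29*46 = -42 + 29*46 = -42 + 1334 = 1292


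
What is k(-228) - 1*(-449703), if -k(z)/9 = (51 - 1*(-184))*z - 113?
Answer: 932940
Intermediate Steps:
k(z) = 1017 - 2115*z (k(z) = -9*((51 - 1*(-184))*z - 113) = -9*((51 + 184)*z - 113) = -9*(235*z - 113) = -9*(-113 + 235*z) = 1017 - 2115*z)
k(-228) - 1*(-449703) = (1017 - 2115*(-228)) - 1*(-449703) = (1017 + 482220) + 449703 = 483237 + 449703 = 932940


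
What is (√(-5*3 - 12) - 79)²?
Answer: 6214 - 474*I*√3 ≈ 6214.0 - 820.99*I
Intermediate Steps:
(√(-5*3 - 12) - 79)² = (√(-15 - 12) - 79)² = (√(-27) - 79)² = (3*I*√3 - 79)² = (-79 + 3*I*√3)²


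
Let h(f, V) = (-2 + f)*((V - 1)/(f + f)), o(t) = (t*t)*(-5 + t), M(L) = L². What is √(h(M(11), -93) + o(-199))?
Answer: I*√977516677/11 ≈ 2842.3*I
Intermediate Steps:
o(t) = t²*(-5 + t)
h(f, V) = (-1 + V)*(-2 + f)/(2*f) (h(f, V) = (-2 + f)*((-1 + V)/((2*f))) = (-2 + f)*((-1 + V)*(1/(2*f))) = (-2 + f)*((-1 + V)/(2*f)) = (-1 + V)*(-2 + f)/(2*f))
√(h(M(11), -93) + o(-199)) = √((1 - 1*(-93) + (½)*11²*(-1 - 93))/(11²) + (-199)²*(-5 - 199)) = √((1 + 93 + (½)*121*(-94))/121 + 39601*(-204)) = √((1 + 93 - 5687)/121 - 8078604) = √((1/121)*(-5593) - 8078604) = √(-5593/121 - 8078604) = √(-977516677/121) = I*√977516677/11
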